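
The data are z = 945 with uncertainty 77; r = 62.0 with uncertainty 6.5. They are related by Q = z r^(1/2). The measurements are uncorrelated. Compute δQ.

Q is a product of powers, so relative uncertainties combine in quadrature:
  (1·δz/z)² = (1×0.0815)² = 0.00664;  (½·δr/r)² = (0.5×0.105)² = 0.00275
δQ/Q = √(0.00939) = 0.0969
Q = 7440, so δQ = 0.0969 × 7440 = 721.

721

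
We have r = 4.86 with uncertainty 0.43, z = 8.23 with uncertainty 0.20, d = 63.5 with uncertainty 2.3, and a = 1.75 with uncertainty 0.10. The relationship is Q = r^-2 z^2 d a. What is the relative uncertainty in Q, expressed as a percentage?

Products/powers → add relative errors in quadrature, weighted by exponent:
  (-2·δr/r)² = (-2×0.0885)² = 0.0313;  (2·δz/z)² = (2×0.0243)² = 0.00236;  (1·δd/d)² = (1×0.0362)² = 0.00131;  (1·δa/a)² = (1×0.0571)² = 0.00327
δQ/Q = √(0.0383) = 0.196

19.6%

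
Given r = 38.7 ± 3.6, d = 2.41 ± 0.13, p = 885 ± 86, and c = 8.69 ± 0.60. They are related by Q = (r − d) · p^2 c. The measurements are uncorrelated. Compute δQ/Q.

Let u = r − d = 36.3. δu = √(δr² + δd²) = √(13.0 + 0.0169) = 3.60, so δu/u = 0.0993.
Q is then a monomial in u, p, c:
δQ/Q = √((δu/u)² + (2·δp/p)² + (1·δc/c)²) = √(0.00985 + 0.0378 + 0.00477) = 0.229

0.229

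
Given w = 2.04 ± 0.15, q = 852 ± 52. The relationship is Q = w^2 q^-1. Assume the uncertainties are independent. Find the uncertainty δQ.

0.000778

Relative error in a monomial: (δQ/Q)² = Σ (nᵢ · δxᵢ/xᵢ)².
  (2·δw/w)² = (2×0.0735)² = 0.0216;  (-1·δq/q)² = (-1×0.0610)² = 0.00373
δQ/Q = √(0.0254) = 0.159
Q = 0.00488, so δQ = 0.159 × 0.00488 = 0.000778.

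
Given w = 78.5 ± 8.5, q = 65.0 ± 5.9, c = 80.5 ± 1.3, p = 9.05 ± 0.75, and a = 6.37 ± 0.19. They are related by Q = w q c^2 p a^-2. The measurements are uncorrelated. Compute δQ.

Since Q is a product/quotient, work with relative uncertainties:
  (1·δw/w)² = (1×0.108)² = 0.0117;  (1·δq/q)² = (1×0.0908)² = 0.00824;  (2·δc/c)² = (2×0.0161)² = 0.00104;  (1·δp/p)² = (1×0.0829)² = 0.00687;  (-2·δa/a)² = (-2×0.0298)² = 0.00356
δQ/Q = √(0.0314) = 0.177
Q = 7.37e+06, so δQ = 0.177 × 7.37e+06 = 1.31e+06.

1.31e+06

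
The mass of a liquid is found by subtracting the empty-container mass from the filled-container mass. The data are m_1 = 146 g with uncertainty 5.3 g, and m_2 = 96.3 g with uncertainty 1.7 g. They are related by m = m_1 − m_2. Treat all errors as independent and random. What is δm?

Each term contributes (cᵢ δxᵢ)² to (δm)²:
  (δm_1)² = 28.1;  (δm_2)² = 2.89
δm = √(31.0) = 5.57 g

5.57 g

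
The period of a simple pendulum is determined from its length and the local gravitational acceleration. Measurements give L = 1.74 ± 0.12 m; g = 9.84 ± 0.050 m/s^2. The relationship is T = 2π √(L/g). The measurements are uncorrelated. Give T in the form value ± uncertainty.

For a monomial T ∝ L^(1/2), g^(-1/2), fractional errors add in quadrature:
  (½·δL/L)² = (0.5×0.0690)² = 0.00119;  (−½·δg/g)² = (-0.5×0.00508)² = 6.45e-06
δT/T = √(0.00120) = 0.0346
T = 2.64 s, so δT = 0.0346 × 2.64 = 0.0914 s.

2.64 ± 0.0914 s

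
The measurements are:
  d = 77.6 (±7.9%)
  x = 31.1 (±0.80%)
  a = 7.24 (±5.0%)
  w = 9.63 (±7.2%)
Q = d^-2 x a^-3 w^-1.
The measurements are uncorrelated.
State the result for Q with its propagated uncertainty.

Each factor contributes (exponent × relative error)² to (δQ/Q)²:
  (-2·δd/d)² = (-2×0.0790)² = 0.0250;  (1·δx/x)² = (1×0.00800)² = 6.4e-05;  (-3·δa/a)² = (-3×0.0500)² = 0.0225;  (-1·δw/w)² = (-1×0.0720)² = 0.00518
δQ/Q = √(0.0527) = 0.230
Q = 1.41e-06, so δQ = 0.230 × 1.41e-06 = 3.24e-07.

(1.41 ± 0.324) × 10^-6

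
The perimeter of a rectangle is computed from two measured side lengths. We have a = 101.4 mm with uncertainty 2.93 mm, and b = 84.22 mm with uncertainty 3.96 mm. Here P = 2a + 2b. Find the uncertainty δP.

P is a linear combination, so absolute uncertainties add in quadrature:
  (2·δa)² = 34.3;  (2·δb)² = 62.7
δP = √(97.1) = 9.85 mm

9.85 mm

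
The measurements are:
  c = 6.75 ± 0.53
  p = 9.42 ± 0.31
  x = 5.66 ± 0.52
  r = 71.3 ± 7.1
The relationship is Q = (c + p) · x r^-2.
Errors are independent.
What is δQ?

Let u = c + p = 16.2. δu = √(δc² + δp²) = √(0.281 + 0.0961) = 0.614, so δu/u = 0.0380.
Q is then a monomial in u, x, r:
δQ/Q = √((δu/u)² + (1·δx/x)² + (-2·δr/r)²) = √(0.00144 + 0.00844 + 0.0397) = 0.223
Q = 0.0180, so δQ = 0.223 × 0.0180 = 0.00401.

0.00401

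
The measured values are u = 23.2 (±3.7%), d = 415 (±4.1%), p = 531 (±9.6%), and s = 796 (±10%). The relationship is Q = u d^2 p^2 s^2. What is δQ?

2.08e+17

Each factor contributes (exponent × relative error)² to (δQ/Q)²:
  (1·δu/u)² = (1×0.0370)² = 0.00137;  (2·δd/d)² = (2×0.0410)² = 0.00672;  (2·δp/p)² = (2×0.0960)² = 0.0369;  (2·δs/s)² = (2×0.100)² = 0.0400
δQ/Q = √(0.0850) = 0.291
Q = 7.14e+17, so δQ = 0.291 × 7.14e+17 = 2.08e+17.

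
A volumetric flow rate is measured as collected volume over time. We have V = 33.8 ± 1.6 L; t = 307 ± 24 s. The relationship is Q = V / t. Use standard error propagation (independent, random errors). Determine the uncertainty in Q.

0.0101 L/s

Q is a product of powers, so relative uncertainties combine in quadrature:
  (1·δV/V)² = (1×0.0473)² = 0.00224;  (-1·δt/t)² = (-1×0.0782)² = 0.00611
δQ/Q = √(0.00835) = 0.0914
Q = 0.110 L/s, so δQ = 0.0914 × 0.110 = 0.0101 L/s.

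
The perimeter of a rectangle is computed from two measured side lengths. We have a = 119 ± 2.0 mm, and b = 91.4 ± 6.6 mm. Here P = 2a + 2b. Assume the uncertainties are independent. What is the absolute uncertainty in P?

Each term contributes (cᵢ δxᵢ)² to (δP)²:
  (2·δa)² = 16.0;  (2·δb)² = 174
δP = √(190) = 13.8 mm

13.8 mm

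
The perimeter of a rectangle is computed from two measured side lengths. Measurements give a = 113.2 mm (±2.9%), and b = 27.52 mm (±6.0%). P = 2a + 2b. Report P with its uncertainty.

Absolute uncertainties add in quadrature for a linear combination:
  (2·δa)² = 43.1;  (2·δb)² = 10.9
δP = √(54.0) = 7.35 mm
P = 281.4 mm.

281.4 ± 7.35 mm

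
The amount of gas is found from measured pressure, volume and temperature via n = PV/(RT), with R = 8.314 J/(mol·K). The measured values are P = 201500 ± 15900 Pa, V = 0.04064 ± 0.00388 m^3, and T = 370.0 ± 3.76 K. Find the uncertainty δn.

0.331 mol

n is a product of powers, so relative uncertainties combine in quadrature:
  (1·δP/P)² = (1×0.0789)² = 0.00623;  (1·δV/V)² = (1×0.0955)² = 0.00911;  (-1·δT/T)² = (-1×0.0102)² = 0.000103
δn/n = √(0.0154) = 0.124
n = 2.662 mol, so δn = 0.124 × 2.662 = 0.331 mol.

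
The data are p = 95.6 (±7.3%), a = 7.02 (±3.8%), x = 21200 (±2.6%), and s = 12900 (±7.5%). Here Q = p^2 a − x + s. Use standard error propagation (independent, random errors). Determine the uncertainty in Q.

9740

Let w = p^2·a = 64200. δw/w = √((2·δp/p)² + (1·δa/a)²) = √(0.0213 + 0.00144) = 0.151, so δw = 9680.
Q = w − x + s: δQ = √(δw² + δx² + δs²) = √(9.37e+07 + 3.04e+05 + 9.36e+05) = 9740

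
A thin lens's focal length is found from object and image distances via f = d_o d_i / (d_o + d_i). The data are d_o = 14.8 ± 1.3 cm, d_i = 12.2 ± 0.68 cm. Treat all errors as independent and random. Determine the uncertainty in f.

∂f/∂d_o = (d_i/(d_o+d_i))² = 0.204;  ∂f/∂d_i = (d_o/(d_o+d_i))² = 0.300
δf = √((∂f/∂d_o · δd_o)² + (∂f/∂d_i · δd_i)²) = √(0.0704 + 0.0417) = 0.335 cm

0.335 cm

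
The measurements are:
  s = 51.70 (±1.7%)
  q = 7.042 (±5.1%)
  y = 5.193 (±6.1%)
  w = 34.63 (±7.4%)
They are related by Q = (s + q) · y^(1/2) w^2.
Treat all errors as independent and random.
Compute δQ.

24400

Let u = s + q = 58.74. δu = √(δs² + δq²) = √(0.772 + 0.129) = 0.949, so δu/u = 0.0162.
Q is then a monomial in u, y, w:
δQ/Q = √((δu/u)² + (½·δy/y)² + (2·δw/w)²) = √(0.000261 + 0.000930 + 0.0219) = 0.152
Q = 160500, so δQ = 0.152 × 160500 = 24400.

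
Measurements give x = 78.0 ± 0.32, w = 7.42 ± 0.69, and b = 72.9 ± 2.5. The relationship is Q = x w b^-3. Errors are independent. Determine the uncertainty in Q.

Q is a product of powers, so relative uncertainties combine in quadrature:
  (1·δx/x)² = (1×0.00410)² = 1.68e-05;  (1·δw/w)² = (1×0.0930)² = 0.00865;  (-3·δb/b)² = (-3×0.0343)² = 0.0106
δQ/Q = √(0.0192) = 0.139
Q = 0.00149, so δQ = 0.139 × 0.00149 = 0.000207.

0.000207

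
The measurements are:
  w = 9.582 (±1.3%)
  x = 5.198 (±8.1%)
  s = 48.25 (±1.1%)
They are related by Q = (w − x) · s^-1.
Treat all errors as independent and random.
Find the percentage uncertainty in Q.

Let u = w − x = 4.384. δu = √(δw² + δx²) = √(0.0155 + 0.177) = 0.439, so δu/u = 0.100.
Q is then a monomial in u, s:
δQ/Q = √((δu/u)² + (-1·δs/s)²) = √(0.0100 + 0.000121) = 0.101

10.1%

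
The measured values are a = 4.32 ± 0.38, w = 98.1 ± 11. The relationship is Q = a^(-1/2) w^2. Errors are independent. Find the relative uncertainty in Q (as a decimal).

0.229

Each factor contributes (exponent × relative error)² to (δQ/Q)²:
  (−½·δa/a)² = (-0.5×0.0880)² = 0.00193;  (2·δw/w)² = (2×0.112)² = 0.0503
δQ/Q = √(0.0522) = 0.229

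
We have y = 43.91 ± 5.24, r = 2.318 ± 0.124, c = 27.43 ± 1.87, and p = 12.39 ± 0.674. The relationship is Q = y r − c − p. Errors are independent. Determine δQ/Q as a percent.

21.7%

Let w = y·r = 101.8. δw/w = √((1·δy/y)² + (1·δr/r)²) = √(0.0142 + 0.00286) = 0.131, so δw = 13.3.
Q = w − c − p: δQ = √(δw² + δc² + δp²) = √(177 + 3.50 + 0.454) = 13.5
Q = 61.96, so δQ/Q = 13.5/61.96 = 0.217.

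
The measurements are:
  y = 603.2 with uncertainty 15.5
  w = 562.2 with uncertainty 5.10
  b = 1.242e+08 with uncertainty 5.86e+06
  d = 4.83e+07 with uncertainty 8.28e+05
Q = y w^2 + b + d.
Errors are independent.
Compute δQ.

Let p = y·w^2 = 1.907e+08. δp/p = √((1·δy/y)² + (2·δw/w)²) = √(0.000660 + 0.000329) = 0.0315, so δp = 6e+06.
Q = p + b + d: δQ = √(δp² + δb² + δd²) = √(3.6e+13 + 3.43e+13 + 6.86e+11) = 8.43e+06

8.43e+06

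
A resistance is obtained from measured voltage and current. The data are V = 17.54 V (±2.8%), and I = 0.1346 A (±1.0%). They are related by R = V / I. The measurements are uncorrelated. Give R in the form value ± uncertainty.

For a monomial R ∝ V, I^-1, fractional errors add in quadrature:
  (1·δV/V)² = (1×0.0280)² = 0.000784;  (-1·δI/I)² = (-1×0.0100)² = 0.000100
δR/R = √(0.000884) = 0.0297
R = 130.3 Ω, so δR = 0.0297 × 130.3 = 3.87 Ω.

130.3 ± 3.87 Ω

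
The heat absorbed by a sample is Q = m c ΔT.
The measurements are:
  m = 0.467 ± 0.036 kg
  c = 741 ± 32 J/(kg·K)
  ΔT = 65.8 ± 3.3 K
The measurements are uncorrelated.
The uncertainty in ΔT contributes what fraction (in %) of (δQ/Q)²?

(δQ/Q)² = (1·δm/m)² + (1·δc/c)² + (1·δΔT/ΔT)²
  m term: (1×0.0771)² = 0.00594
  c term: (1×0.0432)² = 0.00186
  ΔT term: (1×0.0502)² = 0.00252
Total = 0.0103. Share from ΔT = 0.00252/0.0103 = 0.244.

24.4%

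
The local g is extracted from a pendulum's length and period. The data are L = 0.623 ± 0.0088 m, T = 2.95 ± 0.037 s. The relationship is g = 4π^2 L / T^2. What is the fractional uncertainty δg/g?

Each factor contributes (exponent × relative error)² to (δg/g)²:
  (1·δL/L)² = (1×0.0141)² = 0.000200;  (-2·δT/T)² = (-2×0.0125)² = 0.000629
δg/g = √(0.000829) = 0.0288

0.0288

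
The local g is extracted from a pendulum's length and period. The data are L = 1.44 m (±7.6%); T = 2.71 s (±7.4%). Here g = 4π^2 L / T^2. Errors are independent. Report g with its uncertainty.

Since g is a product/quotient, work with relative uncertainties:
  (1·δL/L)² = (1×0.0760)² = 0.00578;  (-2·δT/T)² = (-2×0.0740)² = 0.0219
δg/g = √(0.0277) = 0.166
g = 7.74 m/s^2, so δg = 0.166 × 7.74 = 1.29 m/s^2.

7.74 ± 1.29 m/s^2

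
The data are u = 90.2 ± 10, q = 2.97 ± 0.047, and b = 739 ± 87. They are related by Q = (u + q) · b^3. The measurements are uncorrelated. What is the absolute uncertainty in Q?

Let w = u + q = 93.2. δw = √(δu² + δq²) = √(100 + 0.00221) = 10.0, so δw/w = 0.107.
Q is then a monomial in w, b:
δQ/Q = √((δw/w)² + (3·δb/b)²) = √(0.0115 + 0.125) = 0.369
Q = 3.76e+10, so δQ = 0.369 × 3.76e+10 = 1.39e+10.

1.39e+10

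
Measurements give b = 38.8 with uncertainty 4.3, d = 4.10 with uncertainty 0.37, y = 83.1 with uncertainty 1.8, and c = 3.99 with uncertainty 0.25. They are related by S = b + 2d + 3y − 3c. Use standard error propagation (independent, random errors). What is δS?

6.98

Each term contributes (cᵢ δxᵢ)² to (δS)²:
  (δb)² = 18.5;  (2·δd)² = 0.548;  (3·δy)² = 29.2;  (3·δc)² = 0.562
δS = √(48.8) = 6.98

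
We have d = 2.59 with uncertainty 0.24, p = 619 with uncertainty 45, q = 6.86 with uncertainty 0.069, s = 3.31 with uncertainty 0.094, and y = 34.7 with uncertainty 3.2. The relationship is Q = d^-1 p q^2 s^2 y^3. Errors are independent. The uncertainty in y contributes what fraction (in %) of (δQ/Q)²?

81.4%

(δQ/Q)² = (-1·δd/d)² + (1·δp/p)² + (2·δq/q)² + (2·δs/s)² + (3·δy/y)²
  d term: (-1×0.0927)² = 0.00859
  p term: (1×0.0727)² = 0.00528
  q term: (2×0.0101)² = 0.000405
  s term: (2×0.0284)² = 0.00323
  y term: (3×0.0922)² = 0.0765
Total = 0.0940. Share from y = 0.0765/0.0940 = 0.814.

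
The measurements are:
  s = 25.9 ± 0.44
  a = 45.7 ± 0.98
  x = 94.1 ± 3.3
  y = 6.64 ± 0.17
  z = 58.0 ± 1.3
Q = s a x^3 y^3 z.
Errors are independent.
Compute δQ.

2.26e+12

Since Q is a product/quotient, work with relative uncertainties:
  (1·δs/s)² = (1×0.0170)² = 0.000289;  (1·δa/a)² = (1×0.0214)² = 0.000460;  (3·δx/x)² = (3×0.0351)² = 0.0111;  (3·δy/y)² = (3×0.0256)² = 0.00590;  (1·δz/z)² = (1×0.0224)² = 0.000502
δQ/Q = √(0.0182) = 0.135
Q = 1.67e+13, so δQ = 0.135 × 1.67e+13 = 2.26e+12.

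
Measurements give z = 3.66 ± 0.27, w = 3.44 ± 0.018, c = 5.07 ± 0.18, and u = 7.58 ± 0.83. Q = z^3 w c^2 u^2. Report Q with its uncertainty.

(2.49 ± 0.796) × 10^5

Q is a product of powers, so relative uncertainties combine in quadrature:
  (3·δz/z)² = (3×0.0738)² = 0.0490;  (1·δw/w)² = (1×0.00523)² = 2.74e-05;  (2·δc/c)² = (2×0.0355)² = 0.00504;  (2·δu/u)² = (2×0.109)² = 0.0480
δQ/Q = √(0.102) = 0.319
Q = 2.49e+05, so δQ = 0.319 × 2.49e+05 = 79600.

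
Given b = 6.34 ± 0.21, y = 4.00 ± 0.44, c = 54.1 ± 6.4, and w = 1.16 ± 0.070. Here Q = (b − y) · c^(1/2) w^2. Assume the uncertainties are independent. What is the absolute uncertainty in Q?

5.74

Let u = b − y = 2.34. δu = √(δb² + δy²) = √(0.0441 + 0.194) = 0.488, so δu/u = 0.208.
Q is then a monomial in u, c, w:
δQ/Q = √((δu/u)² + (½·δc/c)² + (2·δw/w)²) = √(0.0434 + 0.00350 + 0.0146) = 0.248
Q = 23.2, so δQ = 0.248 × 23.2 = 5.74.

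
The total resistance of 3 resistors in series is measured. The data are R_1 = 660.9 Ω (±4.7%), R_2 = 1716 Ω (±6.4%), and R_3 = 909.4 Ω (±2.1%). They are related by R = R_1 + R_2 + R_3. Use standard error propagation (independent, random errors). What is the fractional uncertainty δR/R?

Sums and differences: (δR)² = Σ (cᵢ δxᵢ)².
  (δR_1)² = 965;  (δR_2)² = 12100;  (δR_3)² = 365
δR = √(13400) = 116 Ω
R = 3286 Ω, so δR/R = 116/3286 = 0.0352.

0.0352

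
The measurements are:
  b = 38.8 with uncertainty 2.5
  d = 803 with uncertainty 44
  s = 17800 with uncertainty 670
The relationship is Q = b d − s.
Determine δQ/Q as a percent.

20.4%

Let p = b·d = 31200. δp/p = √((1·δb/b)² + (1·δd/d)²) = √(0.00415 + 0.00300) = 0.0846, so δp = 2640.
Q = p − s: δQ = √(δp² + δs²) = √(6.94e+06 + 4.49e+05) = 2720
Q = 13400, so δQ/Q = 2720/13400 = 0.204.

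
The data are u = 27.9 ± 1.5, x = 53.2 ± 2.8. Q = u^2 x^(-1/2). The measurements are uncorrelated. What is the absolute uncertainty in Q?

11.8

Each factor contributes (exponent × relative error)² to (δQ/Q)²:
  (2·δu/u)² = (2×0.0538)² = 0.0116;  (−½·δx/x)² = (-0.5×0.0526)² = 0.000693
δQ/Q = √(0.0123) = 0.111
Q = 107, so δQ = 0.111 × 107 = 11.8.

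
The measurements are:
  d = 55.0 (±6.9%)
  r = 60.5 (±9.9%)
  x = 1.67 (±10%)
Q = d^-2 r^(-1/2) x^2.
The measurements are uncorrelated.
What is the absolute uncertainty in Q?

2.94e-05

For a monomial Q ∝ d^-2, r^(-1/2), x^2, fractional errors add in quadrature:
  (-2·δd/d)² = (-2×0.0690)² = 0.0190;  (−½·δr/r)² = (-0.5×0.0990)² = 0.00245;  (2·δx/x)² = (2×0.100)² = 0.0400
δQ/Q = √(0.0615) = 0.248
Q = 0.000119, so δQ = 0.248 × 0.000119 = 2.94e-05.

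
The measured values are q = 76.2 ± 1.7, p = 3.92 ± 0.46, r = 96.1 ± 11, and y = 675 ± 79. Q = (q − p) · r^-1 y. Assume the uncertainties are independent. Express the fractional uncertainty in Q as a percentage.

16.6%

Let u = q − p = 72.3. δu = √(δq² + δp²) = √(2.89 + 0.212) = 1.76, so δu/u = 0.0244.
Q is then a monomial in u, r, y:
δQ/Q = √((δu/u)² + (-1·δr/r)² + (1·δy/y)²) = √(0.000594 + 0.0131 + 0.0137) = 0.166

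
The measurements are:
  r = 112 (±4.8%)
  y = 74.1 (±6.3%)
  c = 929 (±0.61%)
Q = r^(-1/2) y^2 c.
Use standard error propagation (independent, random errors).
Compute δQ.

Relative error in a monomial: (δQ/Q)² = Σ (nᵢ · δxᵢ/xᵢ)².
  (−½·δr/r)² = (-0.5×0.0480)² = 0.000576;  (2·δy/y)² = (2×0.0630)² = 0.0159;  (1·δc/c)² = (1×0.00610)² = 3.72e-05
δQ/Q = √(0.0165) = 0.128
Q = 4.82e+05, so δQ = 0.128 × 4.82e+05 = 61900.

61900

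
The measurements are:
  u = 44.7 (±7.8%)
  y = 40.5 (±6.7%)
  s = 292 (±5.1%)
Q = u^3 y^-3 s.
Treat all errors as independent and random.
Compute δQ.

For a monomial Q ∝ u^3, y^-3, s, fractional errors add in quadrature:
  (3·δu/u)² = (3×0.0780)² = 0.0548;  (-3·δy/y)² = (-3×0.0670)² = 0.0404;  (1·δs/s)² = (1×0.0510)² = 0.00260
δQ/Q = √(0.0978) = 0.313
Q = 393, so δQ = 0.313 × 393 = 123.

123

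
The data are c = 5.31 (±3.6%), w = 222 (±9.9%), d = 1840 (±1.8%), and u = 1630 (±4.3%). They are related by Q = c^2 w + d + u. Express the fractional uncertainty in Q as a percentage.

7.92%

Let p = c^2·w = 6260. δp/p = √((2·δc/c)² + (1·δw/w)²) = √(0.00518 + 0.00980) = 0.122, so δp = 766.
Q = p + d + u: δQ = √(δp² + δd² + δu²) = √(5.87e+05 + 1100 + 4910) = 770
Q = 9730, so δQ/Q = 770/9730 = 0.0792.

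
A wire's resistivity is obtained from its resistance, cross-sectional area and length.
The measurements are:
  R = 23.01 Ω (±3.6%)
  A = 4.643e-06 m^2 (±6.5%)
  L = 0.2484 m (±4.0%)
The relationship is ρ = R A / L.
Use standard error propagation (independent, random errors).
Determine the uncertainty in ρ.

3.63e-05 Ω·m

Since ρ is a product/quotient, work with relative uncertainties:
  (1·δR/R)² = (1×0.0360)² = 0.00130;  (1·δA/A)² = (1×0.0650)² = 0.00423;  (-1·δL/L)² = (-1×0.0400)² = 0.00160
δρ/ρ = √(0.00712) = 0.0844
ρ = 0.0004301 Ω·m, so δρ = 0.0844 × 0.0004301 = 3.63e-05 Ω·m.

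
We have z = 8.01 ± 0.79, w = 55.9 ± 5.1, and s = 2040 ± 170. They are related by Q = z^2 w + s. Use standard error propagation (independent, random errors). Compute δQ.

798

Let p = z^2·w = 3590. δp/p = √((2·δz/z)² + (1·δw/w)²) = √(0.0389 + 0.00832) = 0.217, so δp = 779.
Q = p + s: δQ = √(δp² + δs²) = √(6.08e+05 + 28900) = 798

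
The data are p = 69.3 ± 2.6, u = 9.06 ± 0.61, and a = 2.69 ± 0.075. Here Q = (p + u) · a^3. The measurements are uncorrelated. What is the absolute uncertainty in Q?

Let w = p + u = 78.4. δw = √(δp² + δu²) = √(6.76 + 0.372) = 2.67, so δw/w = 0.0341.
Q is then a monomial in w, a:
δQ/Q = √((δw/w)² + (3·δa/a)²) = √(0.00116 + 0.00700) = 0.0903
Q = 1530, so δQ = 0.0903 × 1530 = 138.

138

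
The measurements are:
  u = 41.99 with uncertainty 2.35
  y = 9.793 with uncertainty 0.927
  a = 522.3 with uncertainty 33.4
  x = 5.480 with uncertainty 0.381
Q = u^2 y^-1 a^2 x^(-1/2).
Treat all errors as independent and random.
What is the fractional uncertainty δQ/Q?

Each factor contributes (exponent × relative error)² to (δQ/Q)²:
  (2·δu/u)² = (2×0.0560)² = 0.0125;  (-1·δy/y)² = (-1×0.0947)² = 0.00896;  (2·δa/a)² = (2×0.0639)² = 0.0164;  (−½·δx/x)² = (-0.5×0.0695)² = 0.00121
δQ/Q = √(0.0391) = 0.198

0.198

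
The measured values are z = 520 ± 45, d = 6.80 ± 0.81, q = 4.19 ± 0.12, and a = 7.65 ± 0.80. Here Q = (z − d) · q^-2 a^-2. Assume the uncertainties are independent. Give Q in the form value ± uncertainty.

Let u = z − d = 513. δu = √(δz² + δd²) = √(2020 + 0.656) = 45.0, so δu/u = 0.0877.
Q is then a monomial in u, q, a:
δQ/Q = √((δu/u)² + (-2·δq/q)² + (-2·δa/a)²) = √(0.00769 + 0.00328 + 0.0437) = 0.234
Q = 0.500, so δQ = 0.234 × 0.500 = 0.117.

0.500 ± 0.117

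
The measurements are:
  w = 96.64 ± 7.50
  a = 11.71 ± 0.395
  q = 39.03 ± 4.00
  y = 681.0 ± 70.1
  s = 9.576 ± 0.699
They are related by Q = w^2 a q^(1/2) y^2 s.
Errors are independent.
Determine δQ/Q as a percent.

27.5%

Since Q is a product/quotient, work with relative uncertainties:
  (2·δw/w)² = (2×0.0776)² = 0.0241;  (1·δa/a)² = (1×0.0337)² = 0.00114;  (½·δq/q)² = (0.5×0.102)² = 0.00263;  (2·δy/y)² = (2×0.103)² = 0.0424;  (1·δs/s)² = (1×0.0730)² = 0.00533
δQ/Q = √(0.0756) = 0.275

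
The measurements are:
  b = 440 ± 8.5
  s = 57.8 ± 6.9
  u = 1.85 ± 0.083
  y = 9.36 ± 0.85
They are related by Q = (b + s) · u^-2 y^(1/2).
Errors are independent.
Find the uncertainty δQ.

Let w = b + s = 498. δw = √(δb² + δs²) = √(72.2 + 47.6) = 10.9, so δw/w = 0.0220.
Q is then a monomial in w, u, y:
δQ/Q = √((δw/w)² + (-2·δu/u)² + (½·δy/y)²) = √(0.000484 + 0.00805 + 0.00206) = 0.103
Q = 445, so δQ = 0.103 × 445 = 45.8.

45.8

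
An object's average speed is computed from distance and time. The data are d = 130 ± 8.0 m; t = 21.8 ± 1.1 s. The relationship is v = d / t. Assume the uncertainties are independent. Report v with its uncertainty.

5.96 ± 0.475 m/s

Each factor contributes (exponent × relative error)² to (δv/v)²:
  (1·δd/d)² = (1×0.0615)² = 0.00379;  (-1·δt/t)² = (-1×0.0505)² = 0.00255
δv/v = √(0.00633) = 0.0796
v = 5.96 m/s, so δv = 0.0796 × 5.96 = 0.475 m/s.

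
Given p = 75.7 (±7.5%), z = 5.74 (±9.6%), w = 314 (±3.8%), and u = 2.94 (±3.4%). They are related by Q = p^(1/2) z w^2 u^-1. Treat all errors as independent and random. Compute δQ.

Each factor contributes (exponent × relative error)² to (δQ/Q)²:
  (½·δp/p)² = (0.5×0.0750)² = 0.00141;  (1·δz/z)² = (1×0.0960)² = 0.00922;  (2·δw/w)² = (2×0.0380)² = 0.00578;  (-1·δu/u)² = (-1×0.0340)² = 0.00116
δQ/Q = √(0.0176) = 0.132
Q = 1.67e+06, so δQ = 0.132 × 1.67e+06 = 2.22e+05.

2.22e+05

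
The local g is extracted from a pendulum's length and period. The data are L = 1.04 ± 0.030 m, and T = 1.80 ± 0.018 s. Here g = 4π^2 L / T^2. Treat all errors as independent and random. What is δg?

0.445 m/s^2

g is a product of powers, so relative uncertainties combine in quadrature:
  (1·δL/L)² = (1×0.0288)² = 0.000832;  (-2·δT/T)² = (-2×0.0100)² = 0.000400
δg/g = √(0.00123) = 0.0351
g = 12.7 m/s^2, so δg = 0.0351 × 12.7 = 0.445 m/s^2.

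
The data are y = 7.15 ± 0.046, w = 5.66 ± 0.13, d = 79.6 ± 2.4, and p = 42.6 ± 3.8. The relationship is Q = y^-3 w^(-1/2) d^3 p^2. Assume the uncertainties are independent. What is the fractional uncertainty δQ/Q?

0.201

Relative error in a monomial: (δQ/Q)² = Σ (nᵢ · δxᵢ/xᵢ)².
  (-3·δy/y)² = (-3×0.00643)² = 0.000373;  (−½·δw/w)² = (-0.5×0.0230)² = 0.000132;  (3·δd/d)² = (3×0.0302)² = 0.00818;  (2·δp/p)² = (2×0.0892)² = 0.0318
δQ/Q = √(0.0405) = 0.201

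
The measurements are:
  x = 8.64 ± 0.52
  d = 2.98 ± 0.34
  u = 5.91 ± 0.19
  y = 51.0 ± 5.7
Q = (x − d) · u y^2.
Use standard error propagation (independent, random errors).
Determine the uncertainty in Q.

21800

Let w = x − d = 5.66. δw = √(δx² + δd²) = √(0.270 + 0.116) = 0.621, so δw/w = 0.110.
Q is then a monomial in w, u, y:
δQ/Q = √((δw/w)² + (1·δu/u)² + (2·δy/y)²) = √(0.0120 + 0.00103 + 0.0500) = 0.251
Q = 87000, so δQ = 0.251 × 87000 = 21800.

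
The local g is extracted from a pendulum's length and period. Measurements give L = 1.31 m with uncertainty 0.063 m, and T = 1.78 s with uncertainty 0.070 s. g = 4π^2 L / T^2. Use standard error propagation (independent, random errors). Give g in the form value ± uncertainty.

16.3 ± 1.50 m/s^2

Products/powers → add relative errors in quadrature, weighted by exponent:
  (1·δL/L)² = (1×0.0481)² = 0.00231;  (-2·δT/T)² = (-2×0.0393)² = 0.00619
δg/g = √(0.00850) = 0.0922
g = 16.3 m/s^2, so δg = 0.0922 × 16.3 = 1.50 m/s^2.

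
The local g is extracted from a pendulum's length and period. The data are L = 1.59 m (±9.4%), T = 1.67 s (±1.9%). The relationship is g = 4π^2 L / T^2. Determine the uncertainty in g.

g is a product of powers, so relative uncertainties combine in quadrature:
  (1·δL/L)² = (1×0.0940)² = 0.00884;  (-2·δT/T)² = (-2×0.0190)² = 0.00144
δg/g = √(0.0103) = 0.101
g = 22.5 m/s^2, so δg = 0.101 × 22.5 = 2.28 m/s^2.

2.28 m/s^2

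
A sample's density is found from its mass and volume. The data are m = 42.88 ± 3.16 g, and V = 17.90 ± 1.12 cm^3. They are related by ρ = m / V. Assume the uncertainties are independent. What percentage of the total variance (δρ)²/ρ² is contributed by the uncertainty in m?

(δρ/ρ)² = (1·δm/m)² + (-1·δV/V)²
  m term: (1×0.0737)² = 0.00543
  V term: (-1×0.0626)² = 0.00391
Total = 0.00935. Share from m = 0.00543/0.00935 = 0.581.

58.1%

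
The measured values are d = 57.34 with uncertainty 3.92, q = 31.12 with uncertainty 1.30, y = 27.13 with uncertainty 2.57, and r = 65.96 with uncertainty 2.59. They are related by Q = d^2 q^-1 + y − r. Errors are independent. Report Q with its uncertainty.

66.82 ± 15.5

Let p = d^2·q^-1 = 105.7. δp/p = √((2·δd/d)² + (-1·δq/q)²) = √(0.0187 + 0.00175) = 0.143, so δp = 15.1.
Q = p + y − r: δQ = √(δp² + δy² + δr²) = √(228 + 6.60 + 6.71) = 15.5
Q = 66.82.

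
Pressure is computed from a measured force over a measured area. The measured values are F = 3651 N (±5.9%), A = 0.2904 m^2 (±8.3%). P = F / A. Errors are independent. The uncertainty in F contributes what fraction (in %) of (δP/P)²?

33.6%

(δP/P)² = (1·δF/F)² + (-1·δA/A)²
  F term: (1×0.0590)² = 0.00348
  A term: (-1×0.0830)² = 0.00689
Total = 0.0104. Share from F = 0.00348/0.0104 = 0.336.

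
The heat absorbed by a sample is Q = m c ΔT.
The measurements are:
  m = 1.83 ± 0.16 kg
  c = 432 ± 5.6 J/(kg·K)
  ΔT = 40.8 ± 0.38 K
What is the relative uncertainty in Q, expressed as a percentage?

Relative error in a monomial: (δQ/Q)² = Σ (nᵢ · δxᵢ/xᵢ)².
  (1·δm/m)² = (1×0.0874)² = 0.00764;  (1·δc/c)² = (1×0.0130)² = 0.000168;  (1·δΔT/ΔT)² = (1×0.00931)² = 8.67e-05
δQ/Q = √(0.00790) = 0.0889

8.89%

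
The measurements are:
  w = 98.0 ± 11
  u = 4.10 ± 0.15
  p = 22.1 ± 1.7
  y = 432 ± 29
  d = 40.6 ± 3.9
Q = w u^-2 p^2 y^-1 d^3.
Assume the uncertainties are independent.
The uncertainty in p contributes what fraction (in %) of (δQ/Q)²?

18.3%

(δQ/Q)² = (1·δw/w)² + (-2·δu/u)² + (2·δp/p)² + (-1·δy/y)² + (3·δd/d)²
  w term: (1×0.112)² = 0.0126
  u term: (-2×0.0366)² = 0.00535
  p term: (2×0.0769)² = 0.0237
  y term: (-1×0.0671)² = 0.00451
  d term: (3×0.0961)² = 0.0830
Total = 0.129. Share from p = 0.0237/0.129 = 0.183.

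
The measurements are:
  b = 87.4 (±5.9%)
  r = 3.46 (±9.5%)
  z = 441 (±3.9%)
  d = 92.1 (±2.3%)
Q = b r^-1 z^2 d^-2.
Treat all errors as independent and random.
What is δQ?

Relative error in a monomial: (δQ/Q)² = Σ (nᵢ · δxᵢ/xᵢ)².
  (1·δb/b)² = (1×0.0590)² = 0.00348;  (-1·δr/r)² = (-1×0.0950)² = 0.00903;  (2·δz/z)² = (2×0.0390)² = 0.00608;  (-2·δd/d)² = (-2×0.0230)² = 0.00212
δQ/Q = √(0.0207) = 0.144
Q = 579, so δQ = 0.144 × 579 = 83.3.

83.3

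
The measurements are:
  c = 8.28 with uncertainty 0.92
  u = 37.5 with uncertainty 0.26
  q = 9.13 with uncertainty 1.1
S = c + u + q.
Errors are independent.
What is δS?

S is a linear combination, so absolute uncertainties add in quadrature:
  (δc)² = 0.846;  (δu)² = 0.0676;  (δq)² = 1.21
δS = √(2.12) = 1.46

1.46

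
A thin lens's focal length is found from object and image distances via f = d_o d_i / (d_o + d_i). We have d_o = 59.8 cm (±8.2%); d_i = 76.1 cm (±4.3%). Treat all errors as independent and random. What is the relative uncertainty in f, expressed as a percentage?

4.97%

∂f/∂d_o = (d_i/(d_o+d_i))² = 0.314;  ∂f/∂d_i = (d_o/(d_o+d_i))² = 0.194
δf = √((∂f/∂d_o · δd_o)² + (∂f/∂d_i · δd_i)²) = √(2.36 + 0.401) = 1.66 cm
f = 33.5 cm, so δf/f = 1.66/33.5 = 0.0497.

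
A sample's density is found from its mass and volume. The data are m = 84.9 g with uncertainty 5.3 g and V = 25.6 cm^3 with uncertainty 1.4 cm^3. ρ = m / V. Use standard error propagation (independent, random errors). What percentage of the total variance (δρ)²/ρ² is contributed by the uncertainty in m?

(δρ/ρ)² = (1·δm/m)² + (-1·δV/V)²
  m term: (1×0.0624)² = 0.00390
  V term: (-1×0.0547)² = 0.00299
Total = 0.00689. Share from m = 0.00390/0.00689 = 0.566.

56.6%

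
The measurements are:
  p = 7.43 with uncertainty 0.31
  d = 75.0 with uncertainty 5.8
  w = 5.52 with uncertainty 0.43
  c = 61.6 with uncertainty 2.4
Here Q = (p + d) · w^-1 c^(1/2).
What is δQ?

Let u = p + d = 82.4. δu = √(δp² + δd²) = √(0.0961 + 33.6) = 5.81, so δu/u = 0.0705.
Q is then a monomial in u, w, c:
δQ/Q = √((δu/u)² + (-1·δw/w)² + (½·δc/c)²) = √(0.00497 + 0.00607 + 0.000379) = 0.107
Q = 117, so δQ = 0.107 × 117 = 12.5.

12.5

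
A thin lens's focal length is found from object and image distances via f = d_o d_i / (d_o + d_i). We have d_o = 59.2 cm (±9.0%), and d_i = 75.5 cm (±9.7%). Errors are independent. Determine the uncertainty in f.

2.19 cm

∂f/∂d_o = (d_i/(d_o+d_i))² = 0.314;  ∂f/∂d_i = (d_o/(d_o+d_i))² = 0.193
δf = √((∂f/∂d_o · δd_o)² + (∂f/∂d_i · δd_i)²) = √(2.80 + 2.00) = 2.19 cm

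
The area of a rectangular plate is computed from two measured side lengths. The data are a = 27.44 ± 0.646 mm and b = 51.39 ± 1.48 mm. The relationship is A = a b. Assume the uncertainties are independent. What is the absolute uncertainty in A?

Relative error in a monomial: (δA/A)² = Σ (nᵢ · δxᵢ/xᵢ)².
  (1·δa/a)² = (1×0.0235)² = 0.000554;  (1·δb/b)² = (1×0.0288)² = 0.000829
δA/A = √(0.00138) = 0.0372
A = 1410 mm^2, so δA = 0.0372 × 1410 = 52.5 mm^2.

52.5 mm^2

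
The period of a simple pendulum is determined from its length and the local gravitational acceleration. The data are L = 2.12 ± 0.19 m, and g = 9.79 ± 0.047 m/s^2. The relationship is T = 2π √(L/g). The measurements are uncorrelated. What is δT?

For a monomial T ∝ L^(1/2), g^(-1/2), fractional errors add in quadrature:
  (½·δL/L)² = (0.5×0.0896)² = 0.00201;  (−½·δg/g)² = (-0.5×0.00480)² = 5.76e-06
δT/T = √(0.00201) = 0.0449
T = 2.92 s, so δT = 0.0449 × 2.92 = 0.131 s.

0.131 s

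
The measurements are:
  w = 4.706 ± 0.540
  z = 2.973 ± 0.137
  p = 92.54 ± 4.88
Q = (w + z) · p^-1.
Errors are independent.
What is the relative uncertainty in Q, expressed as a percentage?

8.97%

Let u = w + z = 7.679. δu = √(δw² + δz²) = √(0.292 + 0.0188) = 0.557, so δu/u = 0.0725.
Q is then a monomial in u, p:
δQ/Q = √((δu/u)² + (-1·δp/p)²) = √(0.00526 + 0.00278) = 0.0897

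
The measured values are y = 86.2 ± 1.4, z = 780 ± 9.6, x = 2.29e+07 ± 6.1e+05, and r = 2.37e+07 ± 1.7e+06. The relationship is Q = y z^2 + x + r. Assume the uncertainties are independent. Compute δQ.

2.38e+06

Let p = y·z^2 = 5.24e+07. δp/p = √((1·δy/y)² + (2·δz/z)²) = √(0.000264 + 0.000606) = 0.0295, so δp = 1.55e+06.
Q = p + x + r: δQ = √(δp² + δx² + δr²) = √(2.39e+12 + 3.72e+11 + 2.89e+12) = 2.38e+06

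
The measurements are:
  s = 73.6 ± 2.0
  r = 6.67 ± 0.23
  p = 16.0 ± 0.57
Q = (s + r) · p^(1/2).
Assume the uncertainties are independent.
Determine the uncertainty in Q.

Let u = s + r = 80.3. δu = √(δs² + δr²) = √(4.00 + 0.0529) = 2.01, so δu/u = 0.0251.
Q is then a monomial in u, p:
δQ/Q = √((δu/u)² + (½·δp/p)²) = √(0.000629 + 0.000317) = 0.0308
Q = 321, so δQ = 0.0308 × 321 = 9.88.

9.88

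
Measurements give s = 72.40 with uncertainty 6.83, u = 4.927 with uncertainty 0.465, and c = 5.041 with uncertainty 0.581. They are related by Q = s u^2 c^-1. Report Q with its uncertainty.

Each factor contributes (exponent × relative error)² to (δQ/Q)²:
  (1·δs/s)² = (1×0.0943)² = 0.00890;  (2·δu/u)² = (2×0.0944)² = 0.0356;  (-1·δc/c)² = (-1×0.115)² = 0.0133
δQ/Q = √(0.0578) = 0.240
Q = 348.6, so δQ = 0.240 × 348.6 = 83.8.

348.6 ± 83.8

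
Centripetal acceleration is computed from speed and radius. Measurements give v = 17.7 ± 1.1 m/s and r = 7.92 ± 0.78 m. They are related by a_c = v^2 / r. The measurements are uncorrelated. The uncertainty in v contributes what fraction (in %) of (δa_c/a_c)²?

(δa_c/a_c)² = (2·δv/v)² + (-1·δr/r)²
  v term: (2×0.0621)² = 0.0154
  r term: (-1×0.0985)² = 0.00970
Total = 0.0251. Share from v = 0.0154/0.0251 = 0.614.

61.4%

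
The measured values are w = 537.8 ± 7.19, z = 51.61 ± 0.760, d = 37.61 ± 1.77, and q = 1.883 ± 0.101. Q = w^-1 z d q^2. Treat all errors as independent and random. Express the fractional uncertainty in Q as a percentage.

Products/powers → add relative errors in quadrature, weighted by exponent:
  (-1·δw/w)² = (-1×0.0134)² = 0.000179;  (1·δz/z)² = (1×0.0147)² = 0.000217;  (1·δd/d)² = (1×0.0471)² = 0.00221;  (2·δq/q)² = (2×0.0536)² = 0.0115
δQ/Q = √(0.0141) = 0.119

11.9%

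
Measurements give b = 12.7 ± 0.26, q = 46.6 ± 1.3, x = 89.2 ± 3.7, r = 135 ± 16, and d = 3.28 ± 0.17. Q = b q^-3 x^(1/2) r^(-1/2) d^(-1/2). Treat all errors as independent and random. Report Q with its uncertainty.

(5.63 ± 0.618) × 10^-5

Since Q is a product/quotient, work with relative uncertainties:
  (1·δb/b)² = (1×0.0205)² = 0.000419;  (-3·δq/q)² = (-3×0.0279)² = 0.00700;  (½·δx/x)² = (0.5×0.0415)² = 0.000430;  (−½·δr/r)² = (-0.5×0.119)² = 0.00351;  (−½·δd/d)² = (-0.5×0.0518)² = 0.000672
δQ/Q = √(0.0120) = 0.110
Q = 5.63e-05, so δQ = 0.110 × 5.63e-05 = 6.18e-06.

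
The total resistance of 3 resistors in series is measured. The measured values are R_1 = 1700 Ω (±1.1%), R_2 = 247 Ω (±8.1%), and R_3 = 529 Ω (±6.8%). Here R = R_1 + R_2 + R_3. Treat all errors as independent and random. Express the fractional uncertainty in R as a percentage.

Sums and differences: (δR)² = Σ (cᵢ δxᵢ)².
  (δR_1)² = 350;  (δR_2)² = 400;  (δR_3)² = 1290
δR = √(2040) = 45.2 Ω
R = 2480 Ω, so δR/R = 45.2/2480 = 0.0183.

1.83%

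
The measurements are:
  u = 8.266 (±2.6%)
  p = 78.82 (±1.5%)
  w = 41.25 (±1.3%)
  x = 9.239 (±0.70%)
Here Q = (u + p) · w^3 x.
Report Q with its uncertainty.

Let h = u + p = 87.09. δh = √(δu² + δp²) = √(0.0462 + 1.40) = 1.20, so δh/h = 0.0138.
Q is then a monomial in h, w, x:
δQ/Q = √((δh/h)² + (3·δw/w)² + (1·δx/x)²) = √(0.000190 + 0.00152 + 4.9e-05) = 0.0420
Q = 5.647e+07, so δQ = 0.0420 × 5.647e+07 = 2.37e+06.

(5.647 ± 0.237) × 10^7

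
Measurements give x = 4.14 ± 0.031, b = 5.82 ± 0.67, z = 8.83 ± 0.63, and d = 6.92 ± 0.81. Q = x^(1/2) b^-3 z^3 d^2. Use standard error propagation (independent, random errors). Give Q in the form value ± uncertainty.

340 ± 160

Since Q is a product/quotient, work with relative uncertainties:
  (½·δx/x)² = (0.5×0.00749)² = 1.4e-05;  (-3·δb/b)² = (-3×0.115)² = 0.119;  (3·δz/z)² = (3×0.0713)² = 0.0458;  (2·δd/d)² = (2×0.117)² = 0.0548
δQ/Q = √(0.220) = 0.469
Q = 340, so δQ = 0.469 × 340 = 160.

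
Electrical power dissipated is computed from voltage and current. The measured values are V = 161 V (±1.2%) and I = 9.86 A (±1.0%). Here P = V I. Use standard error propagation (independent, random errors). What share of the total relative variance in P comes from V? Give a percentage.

(δP/P)² = (1·δV/V)² + (1·δI/I)²
  V term: (1×0.0120)² = 0.000144
  I term: (1×0.0100)² = 0.000100
Total = 0.000244. Share from V = 0.000144/0.000244 = 0.590.

59.0%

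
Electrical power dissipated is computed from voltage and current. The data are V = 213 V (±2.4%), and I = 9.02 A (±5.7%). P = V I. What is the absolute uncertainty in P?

119 W

Products/powers → add relative errors in quadrature, weighted by exponent:
  (1·δV/V)² = (1×0.0240)² = 0.000576;  (1·δI/I)² = (1×0.0570)² = 0.00325
δP/P = √(0.00383) = 0.0618
P = 1920 W, so δP = 0.0618 × 1920 = 119 W.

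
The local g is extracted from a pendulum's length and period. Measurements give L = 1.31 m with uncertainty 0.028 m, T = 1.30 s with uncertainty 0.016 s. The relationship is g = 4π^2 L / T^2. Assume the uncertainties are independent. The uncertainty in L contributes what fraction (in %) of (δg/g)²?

43.0%

(δg/g)² = (1·δL/L)² + (-2·δT/T)²
  L term: (1×0.0214)² = 0.000457
  T term: (-2×0.0123)² = 0.000606
Total = 0.00106. Share from L = 0.000457/0.00106 = 0.430.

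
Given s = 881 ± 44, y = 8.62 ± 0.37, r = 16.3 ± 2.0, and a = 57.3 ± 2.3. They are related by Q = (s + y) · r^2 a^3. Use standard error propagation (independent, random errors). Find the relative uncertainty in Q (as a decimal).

Let u = s + y = 890. δu = √(δs² + δy²) = √(1940 + 0.137) = 44.0, so δu/u = 0.0495.
Q is then a monomial in u, r, a:
δQ/Q = √((δu/u)² + (2·δr/r)² + (3·δa/a)²) = √(0.00245 + 0.0602 + 0.0145) = 0.278

0.278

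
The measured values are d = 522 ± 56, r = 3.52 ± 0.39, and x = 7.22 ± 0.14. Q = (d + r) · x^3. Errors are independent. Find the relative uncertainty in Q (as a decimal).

Let u = d + r = 526. δu = √(δd² + δr²) = √(3140 + 0.152) = 56.0, so δu/u = 0.107.
Q is then a monomial in u, x:
δQ/Q = √((δu/u)² + (3·δx/x)²) = √(0.0114 + 0.00338) = 0.121

0.121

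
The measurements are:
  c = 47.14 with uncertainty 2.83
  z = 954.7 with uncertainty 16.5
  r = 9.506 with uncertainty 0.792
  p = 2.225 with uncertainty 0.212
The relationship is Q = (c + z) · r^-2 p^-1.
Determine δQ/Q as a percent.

Let u = c + z = 1002. δu = √(δc² + δz²) = √(8.01 + 272) = 16.7, so δu/u = 0.0167.
Q is then a monomial in u, r, p:
δQ/Q = √((δu/u)² + (-2·δr/r)² + (-1·δp/p)²) = √(0.000279 + 0.0278 + 0.00908) = 0.193

19.3%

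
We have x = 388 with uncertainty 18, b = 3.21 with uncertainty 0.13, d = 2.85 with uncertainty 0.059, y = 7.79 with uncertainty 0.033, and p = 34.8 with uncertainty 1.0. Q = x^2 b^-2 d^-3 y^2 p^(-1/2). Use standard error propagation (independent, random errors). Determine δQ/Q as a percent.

Relative error in a monomial: (δQ/Q)² = Σ (nᵢ · δxᵢ/xᵢ)².
  (2·δx/x)² = (2×0.0464)² = 0.00861;  (-2·δb/b)² = (-2×0.0405)² = 0.00656;  (-3·δd/d)² = (-3×0.0207)² = 0.00386;  (2·δy/y)² = (2×0.00424)² = 7.18e-05;  (−½·δp/p)² = (-0.5×0.0287)² = 0.000206
δQ/Q = √(0.0193) = 0.139

13.9%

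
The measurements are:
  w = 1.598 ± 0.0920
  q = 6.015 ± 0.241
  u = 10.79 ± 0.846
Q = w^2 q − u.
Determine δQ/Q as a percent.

Let p = w^2·q = 15.36. δp/p = √((2·δw/w)² + (1·δq/q)²) = √(0.0133 + 0.00161) = 0.122, so δp = 1.87.
Q = p − u: δQ = √(δp² + δu²) = √(3.51 + 0.716) = 2.05
Q = 4.570, so δQ/Q = 2.05/4.570 = 0.450.

45.0%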